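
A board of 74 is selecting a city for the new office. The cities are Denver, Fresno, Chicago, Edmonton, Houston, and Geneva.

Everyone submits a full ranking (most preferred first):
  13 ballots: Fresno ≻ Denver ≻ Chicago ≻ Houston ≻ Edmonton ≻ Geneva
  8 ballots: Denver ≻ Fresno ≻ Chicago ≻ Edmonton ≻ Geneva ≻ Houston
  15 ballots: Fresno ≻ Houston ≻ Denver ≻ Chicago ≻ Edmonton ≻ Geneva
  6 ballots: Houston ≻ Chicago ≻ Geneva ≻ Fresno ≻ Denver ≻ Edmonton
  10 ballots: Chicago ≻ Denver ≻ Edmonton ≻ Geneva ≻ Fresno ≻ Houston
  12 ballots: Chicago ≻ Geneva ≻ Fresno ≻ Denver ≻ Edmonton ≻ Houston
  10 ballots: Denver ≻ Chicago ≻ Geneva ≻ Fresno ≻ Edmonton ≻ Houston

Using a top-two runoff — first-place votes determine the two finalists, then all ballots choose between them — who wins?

Round 1 first-place votes: Denver 18, Fresno 28, Chicago 22, Edmonton 0, Houston 6, Geneva 0. Fresno and Chicago advance.
Runoff: Fresno is ranked above Chicago on 36 ballots, Chicago above Fresno on 38.

Chicago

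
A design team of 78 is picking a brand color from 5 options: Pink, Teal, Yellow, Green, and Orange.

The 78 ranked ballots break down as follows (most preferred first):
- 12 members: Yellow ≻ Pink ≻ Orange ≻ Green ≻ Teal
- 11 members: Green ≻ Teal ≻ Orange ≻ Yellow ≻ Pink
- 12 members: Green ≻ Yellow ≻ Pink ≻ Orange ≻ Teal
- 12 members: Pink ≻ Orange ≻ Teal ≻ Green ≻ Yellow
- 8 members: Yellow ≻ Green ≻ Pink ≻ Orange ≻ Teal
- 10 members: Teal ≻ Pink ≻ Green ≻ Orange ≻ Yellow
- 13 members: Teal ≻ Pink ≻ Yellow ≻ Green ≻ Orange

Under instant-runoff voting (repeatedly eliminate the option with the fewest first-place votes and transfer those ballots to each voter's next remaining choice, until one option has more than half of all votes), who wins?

Green

Round 1: Pink 12, Teal 23, Yellow 20, Green 23, Orange 0. Orange eliminated.
Round 2: Pink 12, Teal 23, Yellow 20, Green 23. Pink eliminated.
Round 3: Teal 35, Yellow 20, Green 23. Yellow eliminated.
Round 4: Teal 35, Green 43. Green has a majority (≥40).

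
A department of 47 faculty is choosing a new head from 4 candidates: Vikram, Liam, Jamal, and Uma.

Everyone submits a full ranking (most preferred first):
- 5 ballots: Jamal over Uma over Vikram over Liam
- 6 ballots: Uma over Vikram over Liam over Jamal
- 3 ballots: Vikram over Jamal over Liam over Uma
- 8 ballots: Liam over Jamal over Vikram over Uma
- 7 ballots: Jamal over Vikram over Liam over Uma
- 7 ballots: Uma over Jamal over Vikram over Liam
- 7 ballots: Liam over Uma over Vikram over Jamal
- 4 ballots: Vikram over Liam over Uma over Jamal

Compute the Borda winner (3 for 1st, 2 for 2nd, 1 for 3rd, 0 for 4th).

Vikram: 5×1 + 6×2 + 3×3 + 8×1 + 7×2 + 7×1 + 7×1 + 4×3 = 74
Liam: 5×0 + 6×1 + 3×1 + 8×3 + 7×1 + 7×0 + 7×3 + 4×2 = 69
Jamal: 5×3 + 6×0 + 3×2 + 8×2 + 7×3 + 7×2 + 7×0 + 4×0 = 72
Uma: 5×2 + 6×3 + 3×0 + 8×0 + 7×0 + 7×3 + 7×2 + 4×1 = 67

Vikram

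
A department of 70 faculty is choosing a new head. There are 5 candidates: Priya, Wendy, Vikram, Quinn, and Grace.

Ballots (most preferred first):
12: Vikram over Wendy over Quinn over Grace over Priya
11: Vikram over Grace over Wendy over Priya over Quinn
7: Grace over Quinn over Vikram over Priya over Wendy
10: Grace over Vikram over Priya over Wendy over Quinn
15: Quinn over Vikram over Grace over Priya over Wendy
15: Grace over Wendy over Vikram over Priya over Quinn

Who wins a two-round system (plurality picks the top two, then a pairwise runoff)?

Vikram

Round 1 first-place votes: Priya 0, Wendy 0, Vikram 23, Quinn 15, Grace 32. Grace and Vikram advance.
Runoff: Grace is ranked above Vikram on 32 ballots, Vikram above Grace on 38.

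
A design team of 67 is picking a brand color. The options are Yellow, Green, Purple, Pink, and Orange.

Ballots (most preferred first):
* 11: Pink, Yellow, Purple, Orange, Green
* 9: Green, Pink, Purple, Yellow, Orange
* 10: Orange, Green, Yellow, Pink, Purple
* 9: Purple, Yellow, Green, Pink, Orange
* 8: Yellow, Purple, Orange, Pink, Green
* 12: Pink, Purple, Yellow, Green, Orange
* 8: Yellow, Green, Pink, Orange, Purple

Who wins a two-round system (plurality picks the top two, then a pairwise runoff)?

Yellow

Round 1 first-place votes: Yellow 16, Green 9, Purple 9, Pink 23, Orange 10. Pink and Yellow advance.
Runoff: Pink is ranked above Yellow on 32 ballots, Yellow above Pink on 35.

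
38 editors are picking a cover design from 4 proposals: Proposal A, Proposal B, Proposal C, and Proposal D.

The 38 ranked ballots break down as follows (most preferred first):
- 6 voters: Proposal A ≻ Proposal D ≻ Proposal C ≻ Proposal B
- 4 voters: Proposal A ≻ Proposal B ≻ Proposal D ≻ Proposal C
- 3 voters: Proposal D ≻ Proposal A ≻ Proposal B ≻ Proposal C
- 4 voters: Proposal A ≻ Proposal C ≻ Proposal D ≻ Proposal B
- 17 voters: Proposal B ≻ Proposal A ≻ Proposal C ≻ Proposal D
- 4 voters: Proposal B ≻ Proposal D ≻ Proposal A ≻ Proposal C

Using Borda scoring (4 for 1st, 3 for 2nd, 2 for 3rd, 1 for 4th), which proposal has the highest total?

Proposal A: 6×4 + 4×4 + 3×3 + 4×4 + 17×3 + 4×2 = 124
Proposal B: 6×1 + 4×3 + 3×2 + 4×1 + 17×4 + 4×4 = 112
Proposal C: 6×2 + 4×1 + 3×1 + 4×3 + 17×2 + 4×1 = 69
Proposal D: 6×3 + 4×2 + 3×4 + 4×2 + 17×1 + 4×3 = 75

Proposal A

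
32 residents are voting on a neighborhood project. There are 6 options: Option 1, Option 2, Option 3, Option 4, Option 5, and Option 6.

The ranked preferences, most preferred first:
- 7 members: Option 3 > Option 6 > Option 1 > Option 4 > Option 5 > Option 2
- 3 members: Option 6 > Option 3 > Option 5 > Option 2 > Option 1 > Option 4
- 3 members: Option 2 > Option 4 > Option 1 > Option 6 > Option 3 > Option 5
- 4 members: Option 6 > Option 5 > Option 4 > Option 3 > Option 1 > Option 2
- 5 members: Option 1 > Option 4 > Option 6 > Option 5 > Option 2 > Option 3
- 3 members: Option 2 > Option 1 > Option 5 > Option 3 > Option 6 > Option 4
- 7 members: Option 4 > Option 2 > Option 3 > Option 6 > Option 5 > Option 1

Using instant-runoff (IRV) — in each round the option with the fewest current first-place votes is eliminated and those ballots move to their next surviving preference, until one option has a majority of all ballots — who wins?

Round 1: Option 1 5, Option 2 6, Option 3 7, Option 4 7, Option 5 0, Option 6 7. Option 5 eliminated.
Round 2: Option 1 5, Option 2 6, Option 3 7, Option 4 7, Option 6 7. Option 1 eliminated.
Round 3: Option 2 6, Option 3 7, Option 4 12, Option 6 7. Option 2 eliminated.
Round 4: Option 3 10, Option 4 15, Option 6 7. Option 6 eliminated.
Round 5: Option 3 13, Option 4 19. Option 4 has a majority (≥17).

Option 4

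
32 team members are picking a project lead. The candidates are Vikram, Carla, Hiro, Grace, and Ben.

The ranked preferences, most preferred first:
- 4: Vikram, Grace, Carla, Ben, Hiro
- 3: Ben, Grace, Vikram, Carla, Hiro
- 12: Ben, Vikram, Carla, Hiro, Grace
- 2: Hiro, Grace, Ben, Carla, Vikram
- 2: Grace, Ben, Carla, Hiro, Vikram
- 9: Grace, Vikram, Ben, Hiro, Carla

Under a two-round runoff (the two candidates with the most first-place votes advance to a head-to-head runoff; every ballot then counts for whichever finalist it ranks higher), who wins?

Round 1 first-place votes: Vikram 4, Carla 0, Hiro 2, Grace 11, Ben 15. Ben and Grace advance.
Runoff: Ben is ranked above Grace on 15 ballots, Grace above Ben on 17.

Grace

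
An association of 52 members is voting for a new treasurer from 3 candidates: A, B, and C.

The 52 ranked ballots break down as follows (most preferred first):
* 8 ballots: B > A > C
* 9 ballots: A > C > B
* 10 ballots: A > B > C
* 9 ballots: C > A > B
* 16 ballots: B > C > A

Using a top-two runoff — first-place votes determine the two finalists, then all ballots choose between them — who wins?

Round 1 first-place votes: A 19, B 24, C 9. B and A advance.
Runoff: B is ranked above A on 24 ballots, A above B on 28.

A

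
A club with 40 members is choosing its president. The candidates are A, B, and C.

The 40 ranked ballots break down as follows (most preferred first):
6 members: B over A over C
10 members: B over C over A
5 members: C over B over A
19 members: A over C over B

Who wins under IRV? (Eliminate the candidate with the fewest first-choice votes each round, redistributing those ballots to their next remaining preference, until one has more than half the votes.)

B

Round 1: A 19, B 16, C 5. C eliminated.
Round 2: A 19, B 21. B has a majority (≥21).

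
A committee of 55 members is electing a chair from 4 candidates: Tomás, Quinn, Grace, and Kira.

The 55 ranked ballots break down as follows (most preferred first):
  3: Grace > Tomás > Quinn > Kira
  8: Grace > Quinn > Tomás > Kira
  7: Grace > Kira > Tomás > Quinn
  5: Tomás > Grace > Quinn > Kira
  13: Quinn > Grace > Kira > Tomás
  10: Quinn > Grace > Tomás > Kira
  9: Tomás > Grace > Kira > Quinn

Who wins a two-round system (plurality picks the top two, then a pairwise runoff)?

Grace

Round 1 first-place votes: Tomás 14, Quinn 23, Grace 18, Kira 0. Quinn and Grace advance.
Runoff: Quinn is ranked above Grace on 23 ballots, Grace above Quinn on 32.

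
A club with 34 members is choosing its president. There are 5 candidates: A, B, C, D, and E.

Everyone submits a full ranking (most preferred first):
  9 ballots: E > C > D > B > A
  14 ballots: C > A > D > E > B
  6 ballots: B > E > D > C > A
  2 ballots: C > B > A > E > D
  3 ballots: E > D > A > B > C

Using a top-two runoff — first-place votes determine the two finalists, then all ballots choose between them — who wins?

Round 1 first-place votes: A 0, B 6, C 16, D 0, E 12. C and E advance.
Runoff: C is ranked above E on 16 ballots, E above C on 18.

E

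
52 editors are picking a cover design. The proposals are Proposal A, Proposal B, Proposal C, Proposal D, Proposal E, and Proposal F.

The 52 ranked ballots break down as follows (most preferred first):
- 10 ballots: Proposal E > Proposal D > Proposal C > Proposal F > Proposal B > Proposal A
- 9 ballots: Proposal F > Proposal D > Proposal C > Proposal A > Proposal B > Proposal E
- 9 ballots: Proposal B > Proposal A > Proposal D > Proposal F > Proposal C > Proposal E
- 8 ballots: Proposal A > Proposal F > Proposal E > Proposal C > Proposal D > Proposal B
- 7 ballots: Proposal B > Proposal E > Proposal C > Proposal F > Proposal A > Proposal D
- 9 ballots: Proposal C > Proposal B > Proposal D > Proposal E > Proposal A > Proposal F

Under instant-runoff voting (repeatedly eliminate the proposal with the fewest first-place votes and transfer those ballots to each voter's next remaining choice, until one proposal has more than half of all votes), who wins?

Round 1: Proposal A 8, Proposal B 16, Proposal C 9, Proposal D 0, Proposal E 10, Proposal F 9. Proposal D eliminated.
Round 2: Proposal A 8, Proposal B 16, Proposal C 9, Proposal E 10, Proposal F 9. Proposal A eliminated.
Round 3: Proposal B 16, Proposal C 9, Proposal E 10, Proposal F 17. Proposal C eliminated.
Round 4: Proposal B 25, Proposal E 10, Proposal F 17. Proposal E eliminated.
Round 5: Proposal B 25, Proposal F 27. Proposal F has a majority (≥27).

Proposal F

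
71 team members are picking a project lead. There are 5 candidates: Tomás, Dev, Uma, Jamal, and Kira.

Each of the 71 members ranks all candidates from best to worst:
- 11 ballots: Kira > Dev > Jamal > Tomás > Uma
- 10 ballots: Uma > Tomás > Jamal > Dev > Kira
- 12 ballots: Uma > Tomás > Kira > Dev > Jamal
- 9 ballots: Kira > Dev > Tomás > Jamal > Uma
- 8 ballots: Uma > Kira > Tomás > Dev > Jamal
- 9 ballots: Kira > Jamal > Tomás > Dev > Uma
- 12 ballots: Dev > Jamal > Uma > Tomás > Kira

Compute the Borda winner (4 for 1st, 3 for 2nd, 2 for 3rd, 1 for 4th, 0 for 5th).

Kira

Tomás: 11×1 + 10×3 + 12×3 + 9×2 + 8×2 + 9×2 + 12×1 = 141
Dev: 11×3 + 10×1 + 12×1 + 9×3 + 8×1 + 9×1 + 12×4 = 147
Uma: 11×0 + 10×4 + 12×4 + 9×0 + 8×4 + 9×0 + 12×2 = 144
Jamal: 11×2 + 10×2 + 12×0 + 9×1 + 8×0 + 9×3 + 12×3 = 114
Kira: 11×4 + 10×0 + 12×2 + 9×4 + 8×3 + 9×4 + 12×0 = 164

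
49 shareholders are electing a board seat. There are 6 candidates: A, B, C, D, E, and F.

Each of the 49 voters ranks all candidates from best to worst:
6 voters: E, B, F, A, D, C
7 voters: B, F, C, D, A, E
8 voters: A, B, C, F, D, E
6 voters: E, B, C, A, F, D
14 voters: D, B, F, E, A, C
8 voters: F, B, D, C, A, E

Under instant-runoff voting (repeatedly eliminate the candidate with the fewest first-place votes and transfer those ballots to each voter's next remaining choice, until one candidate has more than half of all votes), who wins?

F

Round 1: A 8, B 7, C 0, D 14, E 12, F 8. C eliminated.
Round 2: A 8, B 7, D 14, E 12, F 8. B eliminated.
Round 3: A 8, D 14, E 12, F 15. A eliminated.
Round 4: D 14, E 12, F 23. E eliminated.
Round 5: D 14, F 35. F has a majority (≥25).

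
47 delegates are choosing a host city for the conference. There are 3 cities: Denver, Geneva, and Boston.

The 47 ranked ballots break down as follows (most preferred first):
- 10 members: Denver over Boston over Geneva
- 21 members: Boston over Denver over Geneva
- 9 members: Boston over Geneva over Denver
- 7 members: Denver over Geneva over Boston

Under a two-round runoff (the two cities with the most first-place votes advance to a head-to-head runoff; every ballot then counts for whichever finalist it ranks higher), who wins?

Boston

Round 1 first-place votes: Denver 17, Geneva 0, Boston 30. Boston and Denver advance.
Runoff: Boston is ranked above Denver on 30 ballots, Denver above Boston on 17.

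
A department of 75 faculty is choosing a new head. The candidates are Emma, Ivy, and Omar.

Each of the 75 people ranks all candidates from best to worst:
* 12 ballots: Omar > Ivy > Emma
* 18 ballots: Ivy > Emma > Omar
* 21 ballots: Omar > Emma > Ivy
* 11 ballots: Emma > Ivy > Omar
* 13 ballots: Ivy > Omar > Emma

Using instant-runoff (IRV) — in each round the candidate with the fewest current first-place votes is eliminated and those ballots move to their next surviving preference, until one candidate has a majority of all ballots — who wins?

Ivy

Round 1: Emma 11, Ivy 31, Omar 33. Emma eliminated.
Round 2: Ivy 42, Omar 33. Ivy has a majority (≥38).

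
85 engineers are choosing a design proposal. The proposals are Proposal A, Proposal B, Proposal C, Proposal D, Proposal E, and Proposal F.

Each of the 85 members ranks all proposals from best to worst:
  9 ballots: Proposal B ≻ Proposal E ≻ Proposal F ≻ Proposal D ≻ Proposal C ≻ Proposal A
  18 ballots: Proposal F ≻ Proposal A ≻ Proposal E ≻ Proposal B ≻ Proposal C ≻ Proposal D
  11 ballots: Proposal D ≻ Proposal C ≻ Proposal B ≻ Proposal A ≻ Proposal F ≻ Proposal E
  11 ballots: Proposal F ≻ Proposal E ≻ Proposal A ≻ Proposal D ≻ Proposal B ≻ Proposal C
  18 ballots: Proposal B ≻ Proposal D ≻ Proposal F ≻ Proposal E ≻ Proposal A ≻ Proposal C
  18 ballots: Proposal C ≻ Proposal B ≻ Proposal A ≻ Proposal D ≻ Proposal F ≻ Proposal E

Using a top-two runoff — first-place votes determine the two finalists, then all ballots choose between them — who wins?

Proposal B

Round 1 first-place votes: Proposal A 0, Proposal B 27, Proposal C 18, Proposal D 11, Proposal E 0, Proposal F 29. Proposal F and Proposal B advance.
Runoff: Proposal F is ranked above Proposal B on 29 ballots, Proposal B above Proposal F on 56.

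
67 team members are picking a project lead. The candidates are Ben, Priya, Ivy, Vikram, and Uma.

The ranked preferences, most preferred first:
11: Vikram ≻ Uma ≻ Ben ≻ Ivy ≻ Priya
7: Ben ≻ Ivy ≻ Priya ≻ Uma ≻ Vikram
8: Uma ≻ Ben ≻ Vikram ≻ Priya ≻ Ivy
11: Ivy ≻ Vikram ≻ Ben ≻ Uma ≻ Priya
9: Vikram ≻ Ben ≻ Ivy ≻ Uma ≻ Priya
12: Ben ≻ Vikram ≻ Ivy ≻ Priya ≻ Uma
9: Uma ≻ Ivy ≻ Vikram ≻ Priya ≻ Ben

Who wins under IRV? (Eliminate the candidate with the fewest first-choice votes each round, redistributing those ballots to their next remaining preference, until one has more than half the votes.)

Round 1: Ben 19, Priya 0, Ivy 11, Vikram 20, Uma 17. Priya eliminated.
Round 2: Ben 19, Ivy 11, Vikram 20, Uma 17. Ivy eliminated.
Round 3: Ben 19, Vikram 31, Uma 17. Uma eliminated.
Round 4: Ben 27, Vikram 40. Vikram has a majority (≥34).

Vikram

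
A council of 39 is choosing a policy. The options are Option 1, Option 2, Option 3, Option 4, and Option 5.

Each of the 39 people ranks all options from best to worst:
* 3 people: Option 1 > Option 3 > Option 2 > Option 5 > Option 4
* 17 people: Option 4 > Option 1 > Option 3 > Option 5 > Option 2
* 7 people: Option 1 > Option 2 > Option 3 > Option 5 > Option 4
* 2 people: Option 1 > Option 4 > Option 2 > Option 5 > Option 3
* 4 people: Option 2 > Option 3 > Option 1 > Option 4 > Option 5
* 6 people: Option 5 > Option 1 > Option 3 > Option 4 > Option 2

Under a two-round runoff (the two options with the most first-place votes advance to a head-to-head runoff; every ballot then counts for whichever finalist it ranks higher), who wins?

Round 1 first-place votes: Option 1 12, Option 2 4, Option 3 0, Option 4 17, Option 5 6. Option 4 and Option 1 advance.
Runoff: Option 4 is ranked above Option 1 on 17 ballots, Option 1 above Option 4 on 22.

Option 1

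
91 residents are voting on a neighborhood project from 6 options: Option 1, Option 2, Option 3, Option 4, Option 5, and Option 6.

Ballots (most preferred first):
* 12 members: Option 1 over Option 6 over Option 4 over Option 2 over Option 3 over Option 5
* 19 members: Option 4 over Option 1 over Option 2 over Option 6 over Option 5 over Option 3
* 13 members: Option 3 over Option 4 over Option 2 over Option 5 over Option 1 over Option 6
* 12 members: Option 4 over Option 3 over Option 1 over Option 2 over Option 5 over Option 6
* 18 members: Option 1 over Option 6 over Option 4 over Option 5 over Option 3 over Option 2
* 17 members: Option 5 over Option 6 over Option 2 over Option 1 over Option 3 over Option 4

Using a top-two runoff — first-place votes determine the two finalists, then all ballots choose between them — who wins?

Option 1

Round 1 first-place votes: Option 1 30, Option 2 0, Option 3 13, Option 4 31, Option 5 17, Option 6 0. Option 4 and Option 1 advance.
Runoff: Option 4 is ranked above Option 1 on 44 ballots, Option 1 above Option 4 on 47.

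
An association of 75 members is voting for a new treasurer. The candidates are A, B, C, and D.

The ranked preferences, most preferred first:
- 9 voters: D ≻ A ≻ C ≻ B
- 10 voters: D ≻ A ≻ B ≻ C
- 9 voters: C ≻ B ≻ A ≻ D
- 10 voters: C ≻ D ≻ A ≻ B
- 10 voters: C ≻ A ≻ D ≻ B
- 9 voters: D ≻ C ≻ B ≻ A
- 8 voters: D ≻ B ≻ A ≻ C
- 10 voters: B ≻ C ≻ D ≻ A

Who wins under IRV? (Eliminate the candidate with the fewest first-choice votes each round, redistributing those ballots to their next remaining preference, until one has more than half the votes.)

C

Round 1: A 0, B 10, C 29, D 36. A eliminated.
Round 2: B 10, C 29, D 36. B eliminated.
Round 3: C 39, D 36. C has a majority (≥38).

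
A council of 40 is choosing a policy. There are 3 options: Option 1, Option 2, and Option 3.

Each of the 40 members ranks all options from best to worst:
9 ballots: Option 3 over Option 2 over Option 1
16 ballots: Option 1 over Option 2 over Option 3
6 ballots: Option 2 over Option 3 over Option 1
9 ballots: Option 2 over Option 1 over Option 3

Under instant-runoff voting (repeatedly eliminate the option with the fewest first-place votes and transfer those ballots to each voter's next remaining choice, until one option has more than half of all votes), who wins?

Round 1: Option 1 16, Option 2 15, Option 3 9. Option 3 eliminated.
Round 2: Option 1 16, Option 2 24. Option 2 has a majority (≥21).

Option 2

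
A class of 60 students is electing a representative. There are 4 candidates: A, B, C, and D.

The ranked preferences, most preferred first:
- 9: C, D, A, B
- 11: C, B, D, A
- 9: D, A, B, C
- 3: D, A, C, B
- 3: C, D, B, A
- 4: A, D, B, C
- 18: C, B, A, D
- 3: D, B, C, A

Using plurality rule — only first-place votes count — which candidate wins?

First-place votes: A 4, B 0, C 41, D 15.

C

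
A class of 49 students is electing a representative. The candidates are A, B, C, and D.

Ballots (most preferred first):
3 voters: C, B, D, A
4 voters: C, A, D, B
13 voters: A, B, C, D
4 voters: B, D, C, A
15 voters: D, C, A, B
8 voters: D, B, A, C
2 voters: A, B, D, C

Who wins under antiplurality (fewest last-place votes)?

Last-place votes: A 7, B 19, C 10, D 13.

A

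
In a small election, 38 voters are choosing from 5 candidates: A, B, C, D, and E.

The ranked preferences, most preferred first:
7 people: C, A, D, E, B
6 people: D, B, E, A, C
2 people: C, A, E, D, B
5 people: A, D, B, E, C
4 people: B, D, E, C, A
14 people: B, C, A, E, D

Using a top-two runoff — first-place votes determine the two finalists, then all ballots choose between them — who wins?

B

Round 1 first-place votes: A 5, B 18, C 9, D 6, E 0. B and C advance.
Runoff: B is ranked above C on 29 ballots, C above B on 9.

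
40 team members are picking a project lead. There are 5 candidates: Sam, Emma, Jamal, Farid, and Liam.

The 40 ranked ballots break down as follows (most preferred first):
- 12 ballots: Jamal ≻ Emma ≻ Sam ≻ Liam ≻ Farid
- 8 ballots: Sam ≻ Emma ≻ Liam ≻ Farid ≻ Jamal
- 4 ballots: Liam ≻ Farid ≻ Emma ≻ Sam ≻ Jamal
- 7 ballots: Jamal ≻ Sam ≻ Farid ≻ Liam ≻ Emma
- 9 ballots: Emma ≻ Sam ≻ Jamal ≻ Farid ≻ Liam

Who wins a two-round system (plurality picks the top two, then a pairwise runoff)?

Round 1 first-place votes: Sam 8, Emma 9, Jamal 19, Farid 0, Liam 4. Jamal and Emma advance.
Runoff: Jamal is ranked above Emma on 19 ballots, Emma above Jamal on 21.

Emma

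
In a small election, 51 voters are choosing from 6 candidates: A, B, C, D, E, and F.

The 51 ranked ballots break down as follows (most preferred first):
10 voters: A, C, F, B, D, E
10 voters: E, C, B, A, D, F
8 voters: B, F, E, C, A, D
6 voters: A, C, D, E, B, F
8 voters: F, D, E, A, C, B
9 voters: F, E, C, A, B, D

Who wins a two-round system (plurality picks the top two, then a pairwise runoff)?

A

Round 1 first-place votes: A 16, B 8, C 0, D 0, E 10, F 17. F and A advance.
Runoff: F is ranked above A on 25 ballots, A above F on 26.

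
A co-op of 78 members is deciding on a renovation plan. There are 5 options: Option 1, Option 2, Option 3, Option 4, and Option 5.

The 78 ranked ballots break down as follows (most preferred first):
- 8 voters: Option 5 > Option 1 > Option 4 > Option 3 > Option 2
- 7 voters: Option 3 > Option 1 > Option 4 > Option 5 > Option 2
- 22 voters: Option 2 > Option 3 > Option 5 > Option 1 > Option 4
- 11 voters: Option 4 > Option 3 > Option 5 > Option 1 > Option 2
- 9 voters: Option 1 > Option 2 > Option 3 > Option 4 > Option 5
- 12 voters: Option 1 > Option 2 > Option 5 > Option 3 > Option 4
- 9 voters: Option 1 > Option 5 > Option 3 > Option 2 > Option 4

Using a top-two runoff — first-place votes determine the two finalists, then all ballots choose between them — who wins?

Option 1

Round 1 first-place votes: Option 1 30, Option 2 22, Option 3 7, Option 4 11, Option 5 8. Option 1 and Option 2 advance.
Runoff: Option 1 is ranked above Option 2 on 56 ballots, Option 2 above Option 1 on 22.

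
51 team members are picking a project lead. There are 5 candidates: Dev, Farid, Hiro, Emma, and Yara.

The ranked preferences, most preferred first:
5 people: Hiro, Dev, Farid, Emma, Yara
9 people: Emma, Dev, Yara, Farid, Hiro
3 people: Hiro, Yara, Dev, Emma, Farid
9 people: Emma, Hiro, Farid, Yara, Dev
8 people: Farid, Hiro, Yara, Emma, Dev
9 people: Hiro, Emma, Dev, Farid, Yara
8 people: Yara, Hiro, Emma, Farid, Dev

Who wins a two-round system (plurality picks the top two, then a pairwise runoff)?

Round 1 first-place votes: Dev 0, Farid 8, Hiro 17, Emma 18, Yara 8. Emma and Hiro advance.
Runoff: Emma is ranked above Hiro on 18 ballots, Hiro above Emma on 33.

Hiro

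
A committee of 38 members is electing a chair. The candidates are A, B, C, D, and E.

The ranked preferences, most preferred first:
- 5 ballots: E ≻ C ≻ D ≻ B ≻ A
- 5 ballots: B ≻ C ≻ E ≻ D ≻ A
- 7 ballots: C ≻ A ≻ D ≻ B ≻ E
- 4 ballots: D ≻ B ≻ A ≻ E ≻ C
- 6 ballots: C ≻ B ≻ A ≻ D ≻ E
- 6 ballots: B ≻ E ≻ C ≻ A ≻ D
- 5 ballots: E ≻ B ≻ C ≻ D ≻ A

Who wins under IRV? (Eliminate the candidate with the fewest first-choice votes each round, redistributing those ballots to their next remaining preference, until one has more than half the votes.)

B

Round 1: A 0, B 11, C 13, D 4, E 10. A eliminated.
Round 2: B 11, C 13, D 4, E 10. D eliminated.
Round 3: B 15, C 13, E 10. E eliminated.
Round 4: B 20, C 18. B has a majority (≥20).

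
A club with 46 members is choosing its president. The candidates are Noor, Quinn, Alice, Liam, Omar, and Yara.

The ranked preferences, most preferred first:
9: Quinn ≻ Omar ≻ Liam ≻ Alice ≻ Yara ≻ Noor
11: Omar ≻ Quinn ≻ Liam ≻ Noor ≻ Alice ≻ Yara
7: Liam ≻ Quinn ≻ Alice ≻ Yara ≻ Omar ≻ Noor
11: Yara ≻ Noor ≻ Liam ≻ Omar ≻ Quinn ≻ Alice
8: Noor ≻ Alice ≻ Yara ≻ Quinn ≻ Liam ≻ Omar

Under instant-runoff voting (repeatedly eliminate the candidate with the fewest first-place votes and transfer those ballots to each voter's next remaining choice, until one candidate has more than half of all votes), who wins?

Quinn

Round 1: Noor 8, Quinn 9, Alice 0, Liam 7, Omar 11, Yara 11. Alice eliminated.
Round 2: Noor 8, Quinn 9, Liam 7, Omar 11, Yara 11. Liam eliminated.
Round 3: Noor 8, Quinn 16, Omar 11, Yara 11. Noor eliminated.
Round 4: Quinn 16, Omar 11, Yara 19. Omar eliminated.
Round 5: Quinn 27, Yara 19. Quinn has a majority (≥24).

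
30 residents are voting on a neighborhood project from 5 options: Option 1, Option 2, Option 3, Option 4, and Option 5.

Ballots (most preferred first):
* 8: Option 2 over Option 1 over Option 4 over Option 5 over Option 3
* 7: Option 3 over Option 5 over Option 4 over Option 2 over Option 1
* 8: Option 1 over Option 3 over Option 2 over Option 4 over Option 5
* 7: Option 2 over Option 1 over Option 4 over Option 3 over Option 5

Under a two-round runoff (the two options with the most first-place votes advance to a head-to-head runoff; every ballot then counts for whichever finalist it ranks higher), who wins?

Option 2

Round 1 first-place votes: Option 1 8, Option 2 15, Option 3 7, Option 4 0, Option 5 0. Option 2 and Option 1 advance.
Runoff: Option 2 is ranked above Option 1 on 22 ballots, Option 1 above Option 2 on 8.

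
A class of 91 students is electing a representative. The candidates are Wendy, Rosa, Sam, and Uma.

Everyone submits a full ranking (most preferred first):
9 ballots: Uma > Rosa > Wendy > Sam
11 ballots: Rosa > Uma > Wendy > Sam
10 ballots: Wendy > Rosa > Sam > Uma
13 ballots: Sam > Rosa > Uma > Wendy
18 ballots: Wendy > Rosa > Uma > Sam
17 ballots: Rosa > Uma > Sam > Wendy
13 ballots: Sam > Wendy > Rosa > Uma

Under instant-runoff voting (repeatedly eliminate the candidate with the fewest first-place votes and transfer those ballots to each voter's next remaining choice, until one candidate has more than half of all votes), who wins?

Round 1: Wendy 28, Rosa 28, Sam 26, Uma 9. Uma eliminated.
Round 2: Wendy 28, Rosa 37, Sam 26. Sam eliminated.
Round 3: Wendy 41, Rosa 50. Rosa has a majority (≥46).

Rosa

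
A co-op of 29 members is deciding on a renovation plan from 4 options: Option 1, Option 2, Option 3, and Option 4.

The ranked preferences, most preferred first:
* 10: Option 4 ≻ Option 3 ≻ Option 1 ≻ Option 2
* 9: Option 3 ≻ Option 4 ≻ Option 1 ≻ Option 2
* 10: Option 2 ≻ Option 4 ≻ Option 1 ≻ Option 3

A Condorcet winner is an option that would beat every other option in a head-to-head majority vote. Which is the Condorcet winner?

Option 4 vs Option 1: 29–0
Option 4 vs Option 2: 19–10
Option 4 vs Option 3: 20–9
Option 4 beats every other option.

Option 4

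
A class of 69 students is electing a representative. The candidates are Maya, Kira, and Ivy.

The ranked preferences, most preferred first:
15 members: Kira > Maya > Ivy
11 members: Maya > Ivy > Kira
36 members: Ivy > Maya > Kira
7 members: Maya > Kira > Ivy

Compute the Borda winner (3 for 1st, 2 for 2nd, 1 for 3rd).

Maya

Maya: 15×2 + 11×3 + 36×2 + 7×3 = 156
Kira: 15×3 + 11×1 + 36×1 + 7×2 = 106
Ivy: 15×1 + 11×2 + 36×3 + 7×1 = 152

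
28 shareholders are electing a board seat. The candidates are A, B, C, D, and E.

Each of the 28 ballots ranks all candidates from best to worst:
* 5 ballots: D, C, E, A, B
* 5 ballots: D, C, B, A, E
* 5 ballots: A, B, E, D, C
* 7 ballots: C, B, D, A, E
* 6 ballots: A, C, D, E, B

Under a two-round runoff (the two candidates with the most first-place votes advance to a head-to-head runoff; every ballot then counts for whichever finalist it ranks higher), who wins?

Round 1 first-place votes: A 11, B 0, C 7, D 10, E 0. A and D advance.
Runoff: A is ranked above D on 11 ballots, D above A on 17.

D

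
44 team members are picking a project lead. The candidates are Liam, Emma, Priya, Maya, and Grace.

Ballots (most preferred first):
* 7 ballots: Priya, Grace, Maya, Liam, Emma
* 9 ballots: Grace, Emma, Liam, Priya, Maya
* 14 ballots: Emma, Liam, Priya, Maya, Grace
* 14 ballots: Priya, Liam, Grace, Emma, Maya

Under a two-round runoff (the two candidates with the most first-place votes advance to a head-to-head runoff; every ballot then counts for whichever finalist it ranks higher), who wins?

Round 1 first-place votes: Liam 0, Emma 14, Priya 21, Maya 0, Grace 9. Priya and Emma advance.
Runoff: Priya is ranked above Emma on 21 ballots, Emma above Priya on 23.

Emma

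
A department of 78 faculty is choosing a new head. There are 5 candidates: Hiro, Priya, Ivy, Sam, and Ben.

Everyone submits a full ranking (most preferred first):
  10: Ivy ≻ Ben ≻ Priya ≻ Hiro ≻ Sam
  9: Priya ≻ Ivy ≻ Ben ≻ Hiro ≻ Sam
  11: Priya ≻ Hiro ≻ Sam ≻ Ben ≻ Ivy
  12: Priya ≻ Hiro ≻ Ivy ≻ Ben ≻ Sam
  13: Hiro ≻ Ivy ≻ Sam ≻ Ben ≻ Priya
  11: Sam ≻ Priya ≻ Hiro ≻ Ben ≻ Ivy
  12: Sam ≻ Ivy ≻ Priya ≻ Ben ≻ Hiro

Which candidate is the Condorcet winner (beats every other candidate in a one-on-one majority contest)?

Priya

Priya vs Hiro: 65–13
Priya vs Ivy: 43–35
Priya vs Sam: 42–36
Priya vs Ben: 55–23
Priya beats every other candidate.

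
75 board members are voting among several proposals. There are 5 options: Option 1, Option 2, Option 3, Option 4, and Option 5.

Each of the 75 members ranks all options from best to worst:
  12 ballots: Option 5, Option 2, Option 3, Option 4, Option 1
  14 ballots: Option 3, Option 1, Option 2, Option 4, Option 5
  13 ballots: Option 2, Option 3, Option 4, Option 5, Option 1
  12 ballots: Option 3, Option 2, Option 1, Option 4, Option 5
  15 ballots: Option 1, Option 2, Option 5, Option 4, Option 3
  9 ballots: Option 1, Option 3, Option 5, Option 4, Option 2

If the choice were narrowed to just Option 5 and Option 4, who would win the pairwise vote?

Option 4

Option 5 is ranked above Option 4 on 36 ballots; Option 4 above Option 5 on 39.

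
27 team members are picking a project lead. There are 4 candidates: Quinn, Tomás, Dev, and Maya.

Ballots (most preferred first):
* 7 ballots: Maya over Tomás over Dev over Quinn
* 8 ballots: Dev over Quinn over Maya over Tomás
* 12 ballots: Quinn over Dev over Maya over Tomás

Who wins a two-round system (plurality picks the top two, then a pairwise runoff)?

Round 1 first-place votes: Quinn 12, Tomás 0, Dev 8, Maya 7. Quinn and Dev advance.
Runoff: Quinn is ranked above Dev on 12 ballots, Dev above Quinn on 15.

Dev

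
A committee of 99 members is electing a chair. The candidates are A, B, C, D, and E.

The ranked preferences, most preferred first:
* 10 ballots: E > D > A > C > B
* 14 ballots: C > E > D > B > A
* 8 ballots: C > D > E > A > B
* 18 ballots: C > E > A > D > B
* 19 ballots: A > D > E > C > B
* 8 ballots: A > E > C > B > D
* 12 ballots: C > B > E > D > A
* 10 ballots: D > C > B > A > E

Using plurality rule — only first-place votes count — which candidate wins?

First-place votes: A 27, B 0, C 52, D 10, E 10.

C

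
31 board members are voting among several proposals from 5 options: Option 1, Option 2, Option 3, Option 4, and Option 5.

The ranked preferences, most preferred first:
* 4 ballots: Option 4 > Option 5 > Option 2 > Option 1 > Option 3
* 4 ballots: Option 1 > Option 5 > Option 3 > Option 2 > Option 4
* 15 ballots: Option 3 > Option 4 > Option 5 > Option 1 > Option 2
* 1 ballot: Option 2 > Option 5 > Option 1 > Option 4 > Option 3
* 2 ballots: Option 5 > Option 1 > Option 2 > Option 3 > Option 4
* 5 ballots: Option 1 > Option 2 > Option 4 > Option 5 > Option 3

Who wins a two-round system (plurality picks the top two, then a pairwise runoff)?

Round 1 first-place votes: Option 1 9, Option 2 1, Option 3 15, Option 4 4, Option 5 2. Option 3 and Option 1 advance.
Runoff: Option 3 is ranked above Option 1 on 15 ballots, Option 1 above Option 3 on 16.

Option 1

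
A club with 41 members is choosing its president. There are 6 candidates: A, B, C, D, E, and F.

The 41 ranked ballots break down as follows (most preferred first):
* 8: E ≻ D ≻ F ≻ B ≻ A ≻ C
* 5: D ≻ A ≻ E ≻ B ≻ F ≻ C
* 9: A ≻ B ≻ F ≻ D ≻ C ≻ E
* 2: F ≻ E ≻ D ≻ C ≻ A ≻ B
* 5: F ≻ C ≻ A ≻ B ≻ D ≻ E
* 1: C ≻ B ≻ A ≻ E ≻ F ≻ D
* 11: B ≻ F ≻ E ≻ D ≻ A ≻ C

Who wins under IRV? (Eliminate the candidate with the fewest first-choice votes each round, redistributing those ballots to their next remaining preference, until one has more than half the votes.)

Round 1: A 9, B 11, C 1, D 5, E 8, F 7. C eliminated.
Round 2: A 9, B 12, D 5, E 8, F 7. D eliminated.
Round 3: A 14, B 12, E 8, F 7. F eliminated.
Round 4: A 19, B 12, E 10. E eliminated.
Round 5: A 21, B 20. A has a majority (≥21).

A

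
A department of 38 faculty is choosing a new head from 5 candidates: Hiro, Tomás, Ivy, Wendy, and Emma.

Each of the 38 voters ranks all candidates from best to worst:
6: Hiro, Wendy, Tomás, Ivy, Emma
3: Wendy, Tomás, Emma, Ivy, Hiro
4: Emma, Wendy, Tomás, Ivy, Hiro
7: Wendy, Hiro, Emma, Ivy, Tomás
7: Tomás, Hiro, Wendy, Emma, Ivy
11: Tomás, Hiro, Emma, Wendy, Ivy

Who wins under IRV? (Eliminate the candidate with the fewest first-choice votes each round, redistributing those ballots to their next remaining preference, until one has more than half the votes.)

Wendy

Round 1: Hiro 6, Tomás 18, Ivy 0, Wendy 10, Emma 4. Ivy eliminated.
Round 2: Hiro 6, Tomás 18, Wendy 10, Emma 4. Emma eliminated.
Round 3: Hiro 6, Tomás 18, Wendy 14. Hiro eliminated.
Round 4: Tomás 18, Wendy 20. Wendy has a majority (≥20).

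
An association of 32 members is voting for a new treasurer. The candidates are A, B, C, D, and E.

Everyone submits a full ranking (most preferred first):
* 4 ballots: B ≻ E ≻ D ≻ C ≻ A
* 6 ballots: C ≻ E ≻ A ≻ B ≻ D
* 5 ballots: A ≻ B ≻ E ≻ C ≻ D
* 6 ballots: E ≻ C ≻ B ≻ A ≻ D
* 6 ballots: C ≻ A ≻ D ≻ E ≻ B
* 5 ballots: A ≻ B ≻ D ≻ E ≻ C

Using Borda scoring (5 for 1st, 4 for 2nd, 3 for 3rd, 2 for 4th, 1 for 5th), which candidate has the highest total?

A

A: 4×1 + 6×3 + 5×5 + 6×2 + 6×4 + 5×5 = 108
B: 4×5 + 6×2 + 5×4 + 6×3 + 6×1 + 5×4 = 96
C: 4×2 + 6×5 + 5×2 + 6×4 + 6×5 + 5×1 = 107
D: 4×3 + 6×1 + 5×1 + 6×1 + 6×3 + 5×3 = 62
E: 4×4 + 6×4 + 5×3 + 6×5 + 6×2 + 5×2 = 107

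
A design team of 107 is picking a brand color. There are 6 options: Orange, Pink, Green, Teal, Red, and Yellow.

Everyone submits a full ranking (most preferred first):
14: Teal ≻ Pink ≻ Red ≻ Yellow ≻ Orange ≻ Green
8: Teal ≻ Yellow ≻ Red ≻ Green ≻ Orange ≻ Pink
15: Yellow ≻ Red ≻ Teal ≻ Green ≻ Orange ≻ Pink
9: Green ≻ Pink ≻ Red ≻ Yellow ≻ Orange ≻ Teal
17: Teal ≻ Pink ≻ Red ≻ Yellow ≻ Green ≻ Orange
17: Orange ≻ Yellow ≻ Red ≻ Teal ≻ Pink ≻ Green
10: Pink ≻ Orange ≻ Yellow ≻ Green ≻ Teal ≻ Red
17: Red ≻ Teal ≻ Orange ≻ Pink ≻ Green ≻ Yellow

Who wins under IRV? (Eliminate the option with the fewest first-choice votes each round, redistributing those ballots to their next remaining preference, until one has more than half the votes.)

Red

Round 1: Orange 17, Pink 10, Green 9, Teal 39, Red 17, Yellow 15. Green eliminated.
Round 2: Orange 17, Pink 19, Teal 39, Red 17, Yellow 15. Yellow eliminated.
Round 3: Orange 17, Pink 19, Teal 39, Red 32. Orange eliminated.
Round 4: Pink 19, Teal 39, Red 49. Pink eliminated.
Round 5: Teal 49, Red 58. Red has a majority (≥54).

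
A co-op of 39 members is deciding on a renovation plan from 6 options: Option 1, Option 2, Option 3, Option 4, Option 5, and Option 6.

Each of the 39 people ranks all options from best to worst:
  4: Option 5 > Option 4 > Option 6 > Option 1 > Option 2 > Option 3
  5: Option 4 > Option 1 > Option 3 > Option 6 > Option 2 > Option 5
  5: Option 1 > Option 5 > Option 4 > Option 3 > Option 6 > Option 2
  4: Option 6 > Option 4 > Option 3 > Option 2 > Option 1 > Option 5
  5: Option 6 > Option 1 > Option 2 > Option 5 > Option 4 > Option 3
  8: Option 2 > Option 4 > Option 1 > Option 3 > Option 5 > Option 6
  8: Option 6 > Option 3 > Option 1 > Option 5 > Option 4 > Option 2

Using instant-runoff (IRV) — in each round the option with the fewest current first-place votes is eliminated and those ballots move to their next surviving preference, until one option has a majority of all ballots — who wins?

Round 1: Option 1 5, Option 2 8, Option 3 0, Option 4 5, Option 5 4, Option 6 17. Option 3 eliminated.
Round 2: Option 1 5, Option 2 8, Option 4 5, Option 5 4, Option 6 17. Option 5 eliminated.
Round 3: Option 1 5, Option 2 8, Option 4 9, Option 6 17. Option 1 eliminated.
Round 4: Option 2 8, Option 4 14, Option 6 17. Option 2 eliminated.
Round 5: Option 4 22, Option 6 17. Option 4 has a majority (≥20).

Option 4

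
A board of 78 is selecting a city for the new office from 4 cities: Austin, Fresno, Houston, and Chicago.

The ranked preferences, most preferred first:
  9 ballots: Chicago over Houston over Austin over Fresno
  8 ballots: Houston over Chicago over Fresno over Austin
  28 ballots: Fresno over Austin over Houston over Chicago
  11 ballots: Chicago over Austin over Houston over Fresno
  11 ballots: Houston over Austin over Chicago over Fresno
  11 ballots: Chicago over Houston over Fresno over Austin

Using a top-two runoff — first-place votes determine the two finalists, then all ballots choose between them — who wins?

Round 1 first-place votes: Austin 0, Fresno 28, Houston 19, Chicago 31. Chicago and Fresno advance.
Runoff: Chicago is ranked above Fresno on 50 ballots, Fresno above Chicago on 28.

Chicago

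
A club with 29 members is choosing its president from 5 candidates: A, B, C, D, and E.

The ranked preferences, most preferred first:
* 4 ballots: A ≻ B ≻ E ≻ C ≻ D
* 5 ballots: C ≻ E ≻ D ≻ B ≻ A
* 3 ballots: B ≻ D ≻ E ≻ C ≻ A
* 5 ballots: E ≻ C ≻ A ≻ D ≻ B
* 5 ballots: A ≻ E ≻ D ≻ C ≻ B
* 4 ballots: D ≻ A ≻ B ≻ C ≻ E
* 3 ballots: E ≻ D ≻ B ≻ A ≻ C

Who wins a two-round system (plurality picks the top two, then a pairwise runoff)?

Round 1 first-place votes: A 9, B 3, C 5, D 4, E 8. A and E advance.
Runoff: A is ranked above E on 13 ballots, E above A on 16.

E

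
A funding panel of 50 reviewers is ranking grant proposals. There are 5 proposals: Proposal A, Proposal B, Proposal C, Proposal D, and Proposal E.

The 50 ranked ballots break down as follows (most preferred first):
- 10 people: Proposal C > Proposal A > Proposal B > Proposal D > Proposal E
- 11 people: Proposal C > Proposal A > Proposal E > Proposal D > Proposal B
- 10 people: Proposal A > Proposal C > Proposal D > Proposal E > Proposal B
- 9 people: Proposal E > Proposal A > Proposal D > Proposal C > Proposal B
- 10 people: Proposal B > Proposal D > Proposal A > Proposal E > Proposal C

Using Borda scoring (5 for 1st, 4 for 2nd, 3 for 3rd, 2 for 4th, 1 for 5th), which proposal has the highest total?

Proposal A: 10×4 + 11×4 + 10×5 + 9×4 + 10×3 = 200
Proposal B: 10×3 + 11×1 + 10×1 + 9×1 + 10×5 = 110
Proposal C: 10×5 + 11×5 + 10×4 + 9×2 + 10×1 = 173
Proposal D: 10×2 + 11×2 + 10×3 + 9×3 + 10×4 = 139
Proposal E: 10×1 + 11×3 + 10×2 + 9×5 + 10×2 = 128

Proposal A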